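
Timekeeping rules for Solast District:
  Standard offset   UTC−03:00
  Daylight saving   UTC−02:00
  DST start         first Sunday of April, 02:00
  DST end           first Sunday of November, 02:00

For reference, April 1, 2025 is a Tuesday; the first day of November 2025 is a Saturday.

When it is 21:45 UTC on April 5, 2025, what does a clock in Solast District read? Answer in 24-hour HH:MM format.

18:45

1 April 2025 is a Tuesday, so the first Sunday is April 6.
1 November 2025 is a Saturday, so the first Sunday is November 2.
At the standard offset (UTC−03:00), 21:45 UTC − 3h = 18:45 Solast District standard time.
Daylight saving runs 6 April – 2 November; the standard-time date in Solast District, April 5, 2025, is outside that window, so Solast District is on standard time at UTC−03:00.
21:45 UTC − 3h = 18:45 local.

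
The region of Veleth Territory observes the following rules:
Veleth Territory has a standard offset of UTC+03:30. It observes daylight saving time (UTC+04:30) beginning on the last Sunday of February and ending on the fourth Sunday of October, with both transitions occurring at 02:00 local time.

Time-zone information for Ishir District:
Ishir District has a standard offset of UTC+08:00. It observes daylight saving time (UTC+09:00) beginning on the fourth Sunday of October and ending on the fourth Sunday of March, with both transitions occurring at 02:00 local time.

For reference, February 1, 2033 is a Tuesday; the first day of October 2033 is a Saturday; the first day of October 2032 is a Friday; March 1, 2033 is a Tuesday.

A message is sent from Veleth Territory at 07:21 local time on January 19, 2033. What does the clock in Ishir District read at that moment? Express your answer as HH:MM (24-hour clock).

1 February 2033 is a Tuesday, so Sundays fall on 6, 13, 20, 27; the last is February 27.
1 October 2033 is a Saturday, so the first Sunday is October 2 and the fourth is October 23.
Daylight saving runs 27 February – 23 October; January 19, 2033 is outside that window, so Veleth Territory is on standard time at UTC+03:30.
07:21 Veleth Territory − 3h30m = 03:51 UTC.
1 October 2032 is a Friday, so the first Sunday is October 3 and the fourth is October 24.
1 March 2033 is a Tuesday, so the first Sunday is March 6 and the fourth is March 27.
At the standard offset (UTC+08:00), 03:51 UTC + 8h = 11:51 Ishir District standard time.
The standard-time date in Ishir District, January 19, 2033, lies within the daylight-saving period (24 October 2032 – 27 March 2033), so Ishir District is on daylight time, UTC+09:00.
03:51 UTC + 9h = 12:51 Ishir District.

12:51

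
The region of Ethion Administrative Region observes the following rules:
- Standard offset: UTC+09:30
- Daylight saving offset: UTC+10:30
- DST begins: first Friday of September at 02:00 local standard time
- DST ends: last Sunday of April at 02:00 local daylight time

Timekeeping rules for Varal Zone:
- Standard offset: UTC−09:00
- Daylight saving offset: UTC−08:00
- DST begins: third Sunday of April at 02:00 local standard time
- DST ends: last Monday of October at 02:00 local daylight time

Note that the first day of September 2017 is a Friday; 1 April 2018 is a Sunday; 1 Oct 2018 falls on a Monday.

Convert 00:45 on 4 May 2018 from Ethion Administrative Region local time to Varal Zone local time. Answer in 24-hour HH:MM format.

1 September 2017 is a Friday, so the first Friday is September 1.
1 April 2018 is a Sunday, so Sundays fall on 1, 8, 15, 22, 29; the last is April 29.
4 May 2018 does not fall between 1 September 2017 and 29 April 2018, so daylight saving is not in effect and Ethion Administrative Region is at UTC+09:30.
00:45 Ethion Administrative Region − 9h30m = 15:15 UTC (rolling into the previous day, 3 May 2018).
1 April 2018 is a Sunday, so the first Sunday is April 1 and the third is April 15.
1 October 2018 is a Monday, so Mondays fall on 1, 8, 15, 22, 29; the last is October 29.
At the standard offset (UTC−09:00), 15:15 UTC − 9h = 06:15 Varal Zone standard time.
Daylight saving runs 15 April – 29 October; the standard-time date in Varal Zone, 3 May 2018, is inside that window, so Varal Zone is at UTC−08:00.
15:15 UTC − 8h = 07:15 Varal Zone.

07:15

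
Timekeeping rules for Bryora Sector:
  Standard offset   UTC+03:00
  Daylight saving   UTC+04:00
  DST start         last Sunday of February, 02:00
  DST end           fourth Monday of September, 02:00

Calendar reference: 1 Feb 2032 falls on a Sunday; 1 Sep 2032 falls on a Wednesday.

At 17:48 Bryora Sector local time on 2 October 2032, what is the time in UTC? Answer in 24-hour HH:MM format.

14:48

1 February 2032 is a Sunday, so Sundays fall on 1, 8, 15, 22, 29; the last is February 29.
1 September 2032 is a Wednesday, so the first Monday is September 6 and the fourth is September 27.
2 October 2032 is outside the daylight-saving period (29 February – 27 September), so Bryora Sector is on standard time, UTC+03:00.
17:48 local − 3h = 14:48 UTC.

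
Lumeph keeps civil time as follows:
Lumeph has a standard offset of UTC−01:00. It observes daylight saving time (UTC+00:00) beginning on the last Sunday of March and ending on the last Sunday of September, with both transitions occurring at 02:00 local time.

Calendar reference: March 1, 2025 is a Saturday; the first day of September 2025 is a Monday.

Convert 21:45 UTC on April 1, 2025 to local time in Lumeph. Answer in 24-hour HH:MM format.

21:45

1 March 2025 is a Saturday, so Sundays fall on 2, 9, 16, 23, 30; the last is March 30.
1 September 2025 is a Monday, so Sundays fall on 7, 14, 21, 28; the last is September 28.
At the standard offset (UTC−01:00), 21:45 UTC − 1h = 20:45 Lumeph standard time.
The standard-time date in Lumeph, April 1, 2025, falls between 30 March and 28 September, so daylight saving is in effect and Lumeph is at UTC+00:00.
21:45 UTC + 0h = 21:45 local.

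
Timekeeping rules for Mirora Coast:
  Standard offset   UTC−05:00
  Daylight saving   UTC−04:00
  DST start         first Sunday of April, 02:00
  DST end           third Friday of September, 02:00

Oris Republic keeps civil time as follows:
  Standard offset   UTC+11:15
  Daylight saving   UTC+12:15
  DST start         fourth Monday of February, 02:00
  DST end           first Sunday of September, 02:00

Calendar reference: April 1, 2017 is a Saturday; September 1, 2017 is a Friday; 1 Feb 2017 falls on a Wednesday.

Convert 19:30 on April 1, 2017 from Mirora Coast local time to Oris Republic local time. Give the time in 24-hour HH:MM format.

12:45

1 April 2017 is a Saturday, so the first Sunday is April 2.
1 September 2017 is a Friday, so the first Friday is September 1 and the third is September 15.
April 1, 2017 is outside the daylight-saving period (2 April – 15 September), so Mirora Coast is on standard time, UTC−05:00.
19:30 Mirora Coast + 5h = 00:30 UTC (rolling into the next day, 2 April 2017).
1 February 2017 is a Wednesday, so the first Monday is February 6 and the fourth is February 27.
1 September 2017 is a Friday, so the first Sunday is September 3.
At the standard offset (UTC+11:15), 00:30 UTC + 11h15m = 11:45 Oris Republic standard time.
The standard-time date in Oris Republic, April 2, 2017, lies within the daylight-saving period (27 February – 3 September), so Oris Republic is on daylight time, UTC+12:15.
00:30 UTC + 12h15m = 12:45 Oris Republic.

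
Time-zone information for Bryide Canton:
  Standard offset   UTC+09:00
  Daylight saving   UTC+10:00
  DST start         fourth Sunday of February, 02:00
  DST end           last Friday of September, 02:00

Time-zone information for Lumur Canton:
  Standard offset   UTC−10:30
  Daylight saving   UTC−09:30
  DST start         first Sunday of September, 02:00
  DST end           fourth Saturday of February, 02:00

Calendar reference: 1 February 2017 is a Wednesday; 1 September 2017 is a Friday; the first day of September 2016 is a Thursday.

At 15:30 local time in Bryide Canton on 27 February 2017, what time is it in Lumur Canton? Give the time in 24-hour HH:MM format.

1 February 2017 is a Wednesday, so the first Sunday is February 5 and the fourth is February 26.
1 September 2017 is a Friday, so Fridays fall on 1, 8, 15, 22, 29; the last is September 29.
27 February 2017 falls between 26 February and 29 September, so daylight saving is in effect and Bryide Canton is at UTC+10:00.
15:30 Bryide Canton − 10h = 05:30 UTC.
1 September 2016 is a Thursday, so the first Sunday is September 4.
1 February 2017 is a Wednesday, so the first Saturday is February 4 and the fourth is February 25.
At the standard offset (UTC−10:30), 05:30 UTC − 10h30m = 19:00 Lumur Canton standard time (rolling into the previous day, 26 February 2017).
Daylight saving runs 4 September 2016 – 25 February 2017; the standard-time date in Lumur Canton, 26 February 2017, is outside that window, so Lumur Canton is on standard time at UTC−10:30.
05:30 UTC − 10h30m = 19:00 Lumur Canton (rolling into the previous day, 26 February 2017).

19:00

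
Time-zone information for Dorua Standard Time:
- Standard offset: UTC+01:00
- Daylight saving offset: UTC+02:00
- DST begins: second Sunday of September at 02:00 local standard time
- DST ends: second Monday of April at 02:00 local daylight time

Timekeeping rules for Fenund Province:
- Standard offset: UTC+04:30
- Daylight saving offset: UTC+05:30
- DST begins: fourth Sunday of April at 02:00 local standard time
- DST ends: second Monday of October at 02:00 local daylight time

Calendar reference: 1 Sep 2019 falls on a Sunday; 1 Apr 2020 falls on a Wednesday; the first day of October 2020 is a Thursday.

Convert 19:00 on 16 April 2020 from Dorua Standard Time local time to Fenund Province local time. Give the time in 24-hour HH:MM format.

1 September 2019 is a Sunday, so the first Sunday is September 1 and the second is September 8.
1 April 2020 is a Wednesday, so the first Monday is April 6 and the second is April 13.
Daylight saving runs 8 September 2019 – 13 April 2020; 16 April 2020 is outside that window, so Dorua Standard Time is on standard time at UTC+01:00.
19:00 Dorua Standard Time − 1h = 18:00 UTC.
1 April 2020 is a Wednesday, so the first Sunday is April 5 and the fourth is April 26.
1 October 2020 is a Thursday, so the first Monday is October 5 and the second is October 12.
At the standard offset (UTC+04:30), 18:00 UTC + 4h30m = 22:30 Fenund Province standard time.
The standard-time date in Fenund Province, 16 April 2020, is outside the daylight-saving period (26 April – 12 October), so Fenund Province is on standard time, UTC+04:30.
18:00 UTC + 4h30m = 22:30 Fenund Province.

22:30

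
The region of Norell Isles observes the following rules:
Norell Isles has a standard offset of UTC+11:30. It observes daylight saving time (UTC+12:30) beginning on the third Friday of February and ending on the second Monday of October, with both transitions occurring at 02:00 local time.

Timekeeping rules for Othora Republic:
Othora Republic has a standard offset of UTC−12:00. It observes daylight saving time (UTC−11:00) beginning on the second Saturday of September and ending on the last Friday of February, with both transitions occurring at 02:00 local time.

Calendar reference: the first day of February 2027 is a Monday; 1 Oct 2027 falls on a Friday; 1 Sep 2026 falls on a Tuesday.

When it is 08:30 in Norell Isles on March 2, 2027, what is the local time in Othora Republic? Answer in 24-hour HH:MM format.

08:00

1 February 2027 is a Monday, so the first Friday is February 5 and the third is February 19.
1 October 2027 is a Friday, so the first Monday is October 4 and the second is October 11.
Daylight saving runs 19 February – 11 October; March 2, 2027 is inside that window, so Norell Isles is at UTC+12:30.
08:30 Norell Isles − 12h30m = 20:00 UTC (rolling into the previous day, 1 March 2027).
1 September 2026 is a Tuesday, so the first Saturday is September 5 and the second is September 12.
1 February 2027 is a Monday, so Fridays fall on 5, 12, 19, 26; the last is February 26.
At the standard offset (UTC−12:00), 20:00 UTC − 12h = 08:00 Othora Republic standard time.
Daylight saving runs 12 September 2026 – 26 February 2027; the standard-time date in Othora Republic, March 1, 2027, is outside that window, so Othora Republic is on standard time at UTC−12:00.
20:00 UTC − 12h = 08:00 Othora Republic.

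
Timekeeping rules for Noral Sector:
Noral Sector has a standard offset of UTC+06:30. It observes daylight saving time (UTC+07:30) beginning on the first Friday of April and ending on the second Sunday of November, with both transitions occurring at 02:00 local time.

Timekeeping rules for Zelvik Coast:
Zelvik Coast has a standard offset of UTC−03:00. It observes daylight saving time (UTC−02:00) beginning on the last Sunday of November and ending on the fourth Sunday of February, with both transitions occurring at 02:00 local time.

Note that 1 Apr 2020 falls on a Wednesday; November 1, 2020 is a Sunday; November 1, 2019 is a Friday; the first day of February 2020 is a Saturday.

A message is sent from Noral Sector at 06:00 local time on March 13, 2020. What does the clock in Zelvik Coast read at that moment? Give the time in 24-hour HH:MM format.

20:30

1 April 2020 is a Wednesday, so the first Friday is April 3.
1 November 2020 is a Sunday, so the first Sunday is November 1 and the second is November 8.
March 13, 2020 is outside the daylight-saving period (3 April – 8 November), so Noral Sector is on standard time, UTC+06:30.
06:00 Noral Sector − 6h30m = 23:30 UTC (rolling into the previous day, 12 March 2020).
1 November 2019 is a Friday, so Sundays fall on 3, 10, 17, 24; the last is November 24.
1 February 2020 is a Saturday, so the first Sunday is February 2 and the fourth is February 23.
At the standard offset (UTC−03:00), 23:30 UTC − 3h = 20:30 Zelvik Coast standard time.
Daylight saving runs 24 November 2019 – 23 February 2020; the standard-time date in Zelvik Coast, March 12, 2020, is outside that window, so Zelvik Coast is on standard time at UTC−03:00.
23:30 UTC − 3h = 20:30 Zelvik Coast.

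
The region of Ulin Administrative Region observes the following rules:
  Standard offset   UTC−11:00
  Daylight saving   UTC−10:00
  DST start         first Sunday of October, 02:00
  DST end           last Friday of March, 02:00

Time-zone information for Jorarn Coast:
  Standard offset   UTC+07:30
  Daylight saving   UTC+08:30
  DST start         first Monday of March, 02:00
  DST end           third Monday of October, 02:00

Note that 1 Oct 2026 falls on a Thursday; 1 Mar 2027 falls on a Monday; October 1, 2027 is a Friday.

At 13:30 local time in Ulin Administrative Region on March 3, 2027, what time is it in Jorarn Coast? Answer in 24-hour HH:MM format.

08:00

1 October 2026 is a Thursday, so the first Sunday is October 4.
1 March 2027 is a Monday, so Fridays fall on 5, 12, 19, 26; the last is March 26.
Daylight saving runs 4 October 2026 – 26 March 2027; March 3, 2027 is inside that window, so Ulin Administrative Region is at UTC−10:00.
13:30 Ulin Administrative Region + 10h = 23:30 UTC.
1 March 2027 is a Monday, so the first Monday is March 1.
1 October 2027 is a Friday, so the first Monday is October 4 and the third is October 18.
At the standard offset (UTC+07:30), 23:30 UTC + 7h30m = 07:00 Jorarn Coast standard time (rolling into the next day, 4 March 2027).
Daylight saving runs 1 March – 18 October; the standard-time date in Jorarn Coast, March 4, 2027, is inside that window, so Jorarn Coast is at UTC+08:30.
23:30 UTC + 8h30m = 08:00 Jorarn Coast (rolling into the next day, 4 March 2027).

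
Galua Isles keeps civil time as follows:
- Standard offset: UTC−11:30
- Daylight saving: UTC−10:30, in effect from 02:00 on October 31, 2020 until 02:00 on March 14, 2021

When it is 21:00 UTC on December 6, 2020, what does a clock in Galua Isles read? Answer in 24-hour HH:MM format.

10:30

At the standard offset (UTC−11:30), 21:00 UTC − 11h30m = 09:30 Galua Isles standard time.
The standard-time date in Galua Isles, December 6, 2020, lies within the daylight-saving period (31 October 2020 – 14 March 2021), so Galua Isles is on daylight time, UTC−10:30.
21:00 UTC − 10h30m = 10:30 local.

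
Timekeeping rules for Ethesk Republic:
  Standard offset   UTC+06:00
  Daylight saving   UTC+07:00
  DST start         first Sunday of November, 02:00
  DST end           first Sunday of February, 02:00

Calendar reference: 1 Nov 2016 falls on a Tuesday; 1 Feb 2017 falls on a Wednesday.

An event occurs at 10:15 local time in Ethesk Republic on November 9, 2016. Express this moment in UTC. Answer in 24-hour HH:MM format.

03:15

1 November 2016 is a Tuesday, so the first Sunday is November 6.
1 February 2017 is a Wednesday, so the first Sunday is February 5.
November 9, 2016 falls between 6 November 2016 and 5 February 2017, so daylight saving is in effect and Ethesk Republic is at UTC+07:00.
10:15 local − 7h = 03:15 UTC.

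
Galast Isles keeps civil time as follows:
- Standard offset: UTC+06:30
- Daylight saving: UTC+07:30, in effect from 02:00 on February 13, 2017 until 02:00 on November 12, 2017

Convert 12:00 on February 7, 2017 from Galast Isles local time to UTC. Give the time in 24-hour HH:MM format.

05:30

Daylight saving runs 13 February – 12 November; February 7, 2017 is outside that window, so Galast Isles is on standard time at UTC+06:30.
12:00 local − 6h30m = 05:30 UTC.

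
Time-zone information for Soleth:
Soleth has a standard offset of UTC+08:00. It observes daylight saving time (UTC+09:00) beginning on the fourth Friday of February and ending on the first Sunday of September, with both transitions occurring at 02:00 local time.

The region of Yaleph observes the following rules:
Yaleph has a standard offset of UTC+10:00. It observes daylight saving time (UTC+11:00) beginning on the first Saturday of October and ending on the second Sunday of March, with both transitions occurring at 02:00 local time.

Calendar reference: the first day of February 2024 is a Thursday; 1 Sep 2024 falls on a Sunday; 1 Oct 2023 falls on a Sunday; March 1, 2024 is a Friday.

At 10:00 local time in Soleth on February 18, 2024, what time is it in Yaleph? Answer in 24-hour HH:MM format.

1 February 2024 is a Thursday, so the first Friday is February 2 and the fourth is February 23.
1 September 2024 is a Sunday, so the first Sunday is September 1.
February 18, 2024 is outside the daylight-saving period (23 February – 1 September), so Soleth is on standard time, UTC+08:00.
10:00 Soleth − 8h = 02:00 UTC.
1 October 2023 is a Sunday, so the first Saturday is October 7.
1 March 2024 is a Friday, so the first Sunday is March 3 and the second is March 10.
At the standard offset (UTC+10:00), 02:00 UTC + 10h = 12:00 Yaleph standard time.
The standard-time date in Yaleph, February 18, 2024, lies within the daylight-saving period (7 October 2023 – 10 March 2024), so Yaleph is on daylight time, UTC+11:00.
02:00 UTC + 11h = 13:00 Yaleph.

13:00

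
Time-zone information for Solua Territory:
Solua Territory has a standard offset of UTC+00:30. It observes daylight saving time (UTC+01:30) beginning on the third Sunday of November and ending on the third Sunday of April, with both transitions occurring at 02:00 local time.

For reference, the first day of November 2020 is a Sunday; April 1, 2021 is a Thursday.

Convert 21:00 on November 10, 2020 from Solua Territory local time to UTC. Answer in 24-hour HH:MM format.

1 November 2020 is a Sunday, so the first Sunday is November 1 and the third is November 15.
1 April 2021 is a Thursday, so the first Sunday is April 4 and the third is April 18.
Daylight saving runs 15 November 2020 – 18 April 2021; November 10, 2020 is outside that window, so Solua Territory is on standard time at UTC+00:30.
21:00 local − 0h30m = 20:30 UTC.

20:30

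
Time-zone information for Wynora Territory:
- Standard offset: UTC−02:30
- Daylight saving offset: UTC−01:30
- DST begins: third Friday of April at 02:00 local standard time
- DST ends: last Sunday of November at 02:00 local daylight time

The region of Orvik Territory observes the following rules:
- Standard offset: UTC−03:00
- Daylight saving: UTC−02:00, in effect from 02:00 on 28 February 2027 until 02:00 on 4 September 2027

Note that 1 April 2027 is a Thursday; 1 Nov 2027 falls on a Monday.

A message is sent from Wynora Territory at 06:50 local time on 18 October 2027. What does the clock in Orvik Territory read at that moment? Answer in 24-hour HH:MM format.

05:20

1 April 2027 is a Thursday, so the first Friday is April 2 and the third is April 16.
1 November 2027 is a Monday, so Sundays fall on 7, 14, 21, 28; the last is November 28.
18 October 2027 falls between 16 April and 28 November, so daylight saving is in effect and Wynora Territory is at UTC−01:30.
06:50 Wynora Territory + 1h30m = 08:20 UTC.
At the standard offset (UTC−03:00), 08:20 UTC − 3h = 05:20 Orvik Territory standard time.
Daylight saving runs 28 February – 4 September; the standard-time date in Orvik Territory, 18 October 2027, is outside that window, so Orvik Territory is on standard time at UTC−03:00.
08:20 UTC − 3h = 05:20 Orvik Territory.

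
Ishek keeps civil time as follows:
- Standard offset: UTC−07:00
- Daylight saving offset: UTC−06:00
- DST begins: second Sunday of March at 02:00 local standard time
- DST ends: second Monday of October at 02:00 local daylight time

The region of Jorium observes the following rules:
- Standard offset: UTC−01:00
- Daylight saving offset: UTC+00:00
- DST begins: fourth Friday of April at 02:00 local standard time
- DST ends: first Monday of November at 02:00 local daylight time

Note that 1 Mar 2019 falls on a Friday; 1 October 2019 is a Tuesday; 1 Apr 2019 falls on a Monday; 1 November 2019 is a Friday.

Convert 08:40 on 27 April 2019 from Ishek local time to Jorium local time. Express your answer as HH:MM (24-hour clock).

14:40

1 March 2019 is a Friday, so the first Sunday is March 3 and the second is March 10.
1 October 2019 is a Tuesday, so the first Monday is October 7 and the second is October 14.
27 April 2019 lies within the daylight-saving period (10 March – 14 October), so Ishek is on daylight time, UTC−06:00.
08:40 Ishek + 6h = 14:40 UTC.
1 April 2019 is a Monday, so the first Friday is April 5 and the fourth is April 26.
1 November 2019 is a Friday, so the first Monday is November 4.
At the standard offset (UTC−01:00), 14:40 UTC − 1h = 13:40 Jorium standard time.
Daylight saving runs 26 April – 4 November; the standard-time date in Jorium, 27 April 2019, is inside that window, so Jorium is at UTC+00:00.
14:40 UTC + 0h = 14:40 Jorium.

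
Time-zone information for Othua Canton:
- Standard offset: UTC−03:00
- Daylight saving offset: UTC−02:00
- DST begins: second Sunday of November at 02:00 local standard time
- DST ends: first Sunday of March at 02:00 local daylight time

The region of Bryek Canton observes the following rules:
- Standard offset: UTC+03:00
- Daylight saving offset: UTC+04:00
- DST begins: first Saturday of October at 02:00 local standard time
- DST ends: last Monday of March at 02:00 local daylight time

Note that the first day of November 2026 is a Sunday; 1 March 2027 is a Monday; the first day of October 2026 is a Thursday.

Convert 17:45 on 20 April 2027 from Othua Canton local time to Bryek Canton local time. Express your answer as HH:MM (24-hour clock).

23:45

1 November 2026 is a Sunday, so the first Sunday is November 1 and the second is November 8.
1 March 2027 is a Monday, so the first Sunday is March 7.
20 April 2027 does not fall between 8 November 2026 and 7 March 2027, so daylight saving is not in effect and Othua Canton is at UTC−03:00.
17:45 Othua Canton + 3h = 20:45 UTC.
1 October 2026 is a Thursday, so the first Saturday is October 3.
1 March 2027 is a Monday, so Mondays fall on 1, 8, 15, 22, 29; the last is March 29.
At the standard offset (UTC+03:00), 20:45 UTC + 3h = 23:45 Bryek Canton standard time.
The standard-time date in Bryek Canton, 20 April 2027, does not fall between 3 October 2026 and 29 March 2027, so daylight saving is not in effect and Bryek Canton is at UTC+03:00.
20:45 UTC + 3h = 23:45 Bryek Canton.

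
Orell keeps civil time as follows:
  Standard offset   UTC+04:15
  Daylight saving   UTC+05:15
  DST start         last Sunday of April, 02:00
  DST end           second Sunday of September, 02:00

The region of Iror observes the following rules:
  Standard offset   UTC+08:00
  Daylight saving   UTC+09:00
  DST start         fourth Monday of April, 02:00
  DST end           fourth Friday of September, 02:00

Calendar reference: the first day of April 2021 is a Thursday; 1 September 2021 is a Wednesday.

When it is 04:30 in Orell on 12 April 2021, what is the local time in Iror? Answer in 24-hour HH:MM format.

1 April 2021 is a Thursday, so Sundays fall on 4, 11, 18, 25; the last is April 25.
1 September 2021 is a Wednesday, so the first Sunday is September 5 and the second is September 12.
Daylight saving runs 25 April – 12 September; 12 April 2021 is outside that window, so Orell is on standard time at UTC+04:15.
04:30 Orell − 4h15m = 00:15 UTC.
1 April 2021 is a Thursday, so the first Monday is April 5 and the fourth is April 26.
1 September 2021 is a Wednesday, so the first Friday is September 3 and the fourth is September 24.
At the standard offset (UTC+08:00), 00:15 UTC + 8h = 08:15 Iror standard time.
Daylight saving runs 26 April – 24 September; the standard-time date in Iror, 12 April 2021, is outside that window, so Iror is on standard time at UTC+08:00.
00:15 UTC + 8h = 08:15 Iror.

08:15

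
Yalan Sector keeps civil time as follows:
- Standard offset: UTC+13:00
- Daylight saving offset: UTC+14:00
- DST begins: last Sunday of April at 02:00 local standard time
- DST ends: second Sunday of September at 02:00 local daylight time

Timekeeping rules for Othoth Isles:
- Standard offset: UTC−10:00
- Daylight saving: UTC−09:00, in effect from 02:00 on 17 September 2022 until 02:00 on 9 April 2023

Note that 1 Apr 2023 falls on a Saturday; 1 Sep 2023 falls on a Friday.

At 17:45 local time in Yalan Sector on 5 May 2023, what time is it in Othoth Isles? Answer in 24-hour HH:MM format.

1 April 2023 is a Saturday, so Sundays fall on 2, 9, 16, 23, 30; the last is April 30.
1 September 2023 is a Friday, so the first Sunday is September 3 and the second is September 10.
5 May 2023 falls between 30 April and 10 September, so daylight saving is in effect and Yalan Sector is at UTC+14:00.
17:45 Yalan Sector − 14h = 03:45 UTC.
At the standard offset (UTC−10:00), 03:45 UTC − 10h = 17:45 Othoth Isles standard time (rolling into the previous day, 4 May 2023).
The standard-time date in Othoth Isles, 4 May 2023, is outside the daylight-saving period (17 September 2022 – 9 April 2023), so Othoth Isles is on standard time, UTC−10:00.
03:45 UTC − 10h = 17:45 Othoth Isles (rolling into the previous day, 4 May 2023).

17:45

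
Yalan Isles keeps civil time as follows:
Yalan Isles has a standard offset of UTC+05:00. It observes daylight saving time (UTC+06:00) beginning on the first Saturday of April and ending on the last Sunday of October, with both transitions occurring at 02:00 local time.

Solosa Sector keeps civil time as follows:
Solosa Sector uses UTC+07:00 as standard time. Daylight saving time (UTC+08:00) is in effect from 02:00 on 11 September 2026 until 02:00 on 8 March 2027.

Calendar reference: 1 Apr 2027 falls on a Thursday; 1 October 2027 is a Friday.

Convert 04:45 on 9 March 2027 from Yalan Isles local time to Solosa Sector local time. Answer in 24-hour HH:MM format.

06:45

1 April 2027 is a Thursday, so the first Saturday is April 3.
1 October 2027 is a Friday, so Sundays fall on 3, 10, 17, 24, 31; the last is October 31.
Daylight saving runs 3 April – 31 October; 9 March 2027 is outside that window, so Yalan Isles is on standard time at UTC+05:00.
04:45 Yalan Isles − 5h = 23:45 UTC (rolling into the previous day, 8 March 2027).
At the standard offset (UTC+07:00), 23:45 UTC + 7h = 06:45 Solosa Sector standard time (rolling into the next day, 9 March 2027).
The standard-time date in Solosa Sector, 9 March 2027, does not fall between 11 September 2026 and 8 March 2027, so daylight saving is not in effect and Solosa Sector is at UTC+07:00.
23:45 UTC + 7h = 06:45 Solosa Sector (rolling into the next day, 9 March 2027).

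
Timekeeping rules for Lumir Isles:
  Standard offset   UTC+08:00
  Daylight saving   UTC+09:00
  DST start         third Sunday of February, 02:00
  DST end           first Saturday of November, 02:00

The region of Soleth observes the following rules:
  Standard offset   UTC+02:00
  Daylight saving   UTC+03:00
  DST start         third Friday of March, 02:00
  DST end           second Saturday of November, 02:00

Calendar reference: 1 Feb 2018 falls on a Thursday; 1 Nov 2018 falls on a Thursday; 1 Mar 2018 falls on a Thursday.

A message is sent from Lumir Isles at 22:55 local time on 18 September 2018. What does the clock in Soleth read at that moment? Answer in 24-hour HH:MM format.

1 February 2018 is a Thursday, so the first Sunday is February 4 and the third is February 18.
1 November 2018 is a Thursday, so the first Saturday is November 3.
18 September 2018 falls between 18 February and 3 November, so daylight saving is in effect and Lumir Isles is at UTC+09:00.
22:55 Lumir Isles − 9h = 13:55 UTC.
1 March 2018 is a Thursday, so the first Friday is March 2 and the third is March 16.
1 November 2018 is a Thursday, so the first Saturday is November 3 and the second is November 10.
At the standard offset (UTC+02:00), 13:55 UTC + 2h = 15:55 Soleth standard time.
Daylight saving runs 16 March – 10 November; the standard-time date in Soleth, 18 September 2018, is inside that window, so Soleth is at UTC+03:00.
13:55 UTC + 3h = 16:55 Soleth.

16:55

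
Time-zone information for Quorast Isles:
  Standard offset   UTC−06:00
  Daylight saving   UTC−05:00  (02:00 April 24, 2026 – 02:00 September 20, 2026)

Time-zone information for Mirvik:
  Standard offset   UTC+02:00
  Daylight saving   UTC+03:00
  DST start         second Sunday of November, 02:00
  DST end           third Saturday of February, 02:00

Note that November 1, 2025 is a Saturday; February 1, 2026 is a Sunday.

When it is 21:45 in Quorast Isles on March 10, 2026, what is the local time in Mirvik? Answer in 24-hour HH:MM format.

05:45

March 10, 2026 is outside the daylight-saving period (24 April – 20 September), so Quorast Isles is on standard time, UTC−06:00.
21:45 Quorast Isles + 6h = 03:45 UTC (rolling into the next day, 11 March 2026).
1 November 2025 is a Saturday, so the first Sunday is November 2 and the second is November 9.
1 February 2026 is a Sunday, so the first Saturday is February 7 and the third is February 21.
At the standard offset (UTC+02:00), 03:45 UTC + 2h = 05:45 Mirvik standard time.
The standard-time date in Mirvik, March 11, 2026, is outside the daylight-saving period (9 November 2025 – 21 February 2026), so Mirvik is on standard time, UTC+02:00.
03:45 UTC + 2h = 05:45 Mirvik.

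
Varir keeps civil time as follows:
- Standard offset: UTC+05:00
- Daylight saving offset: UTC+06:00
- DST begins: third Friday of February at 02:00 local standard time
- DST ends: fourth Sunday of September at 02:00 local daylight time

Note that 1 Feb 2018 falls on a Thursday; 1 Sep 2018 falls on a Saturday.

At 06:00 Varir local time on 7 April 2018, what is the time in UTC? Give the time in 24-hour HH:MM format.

00:00

1 February 2018 is a Thursday, so the first Friday is February 2 and the third is February 16.
1 September 2018 is a Saturday, so the first Sunday is September 2 and the fourth is September 23.
7 April 2018 falls between 16 February and 23 September, so daylight saving is in effect and Varir is at UTC+06:00.
06:00 local − 6h = 00:00 UTC.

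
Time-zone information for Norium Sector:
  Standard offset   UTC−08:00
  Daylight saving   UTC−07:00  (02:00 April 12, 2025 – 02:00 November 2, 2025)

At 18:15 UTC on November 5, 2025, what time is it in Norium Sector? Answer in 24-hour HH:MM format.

10:15

At the standard offset (UTC−08:00), 18:15 UTC − 8h = 10:15 Norium Sector standard time.
The standard-time date in Norium Sector, November 5, 2025, is outside the daylight-saving period (12 April – 2 November), so Norium Sector is on standard time, UTC−08:00.
18:15 UTC − 8h = 10:15 local.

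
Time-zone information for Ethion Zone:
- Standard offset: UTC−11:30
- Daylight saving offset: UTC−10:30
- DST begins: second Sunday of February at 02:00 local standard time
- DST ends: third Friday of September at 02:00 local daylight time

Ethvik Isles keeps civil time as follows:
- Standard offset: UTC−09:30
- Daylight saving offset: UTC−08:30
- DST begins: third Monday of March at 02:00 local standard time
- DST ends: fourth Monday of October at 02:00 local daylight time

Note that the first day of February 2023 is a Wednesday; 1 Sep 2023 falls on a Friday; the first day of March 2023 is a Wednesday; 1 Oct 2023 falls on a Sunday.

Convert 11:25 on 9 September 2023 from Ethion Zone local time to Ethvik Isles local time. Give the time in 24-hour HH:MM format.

13:25

1 February 2023 is a Wednesday, so the first Sunday is February 5 and the second is February 12.
1 September 2023 is a Friday, so the first Friday is September 1 and the third is September 15.
9 September 2023 falls between 12 February and 15 September, so daylight saving is in effect and Ethion Zone is at UTC−10:30.
11:25 Ethion Zone + 10h30m = 21:55 UTC.
1 March 2023 is a Wednesday, so the first Monday is March 6 and the third is March 20.
1 October 2023 is a Sunday, so the first Monday is October 2 and the fourth is October 23.
At the standard offset (UTC−09:30), 21:55 UTC − 9h30m = 12:25 Ethvik Isles standard time.
The standard-time date in Ethvik Isles, 9 September 2023, lies within the daylight-saving period (20 March – 23 October), so Ethvik Isles is on daylight time, UTC−08:30.
21:55 UTC − 8h30m = 13:25 Ethvik Isles.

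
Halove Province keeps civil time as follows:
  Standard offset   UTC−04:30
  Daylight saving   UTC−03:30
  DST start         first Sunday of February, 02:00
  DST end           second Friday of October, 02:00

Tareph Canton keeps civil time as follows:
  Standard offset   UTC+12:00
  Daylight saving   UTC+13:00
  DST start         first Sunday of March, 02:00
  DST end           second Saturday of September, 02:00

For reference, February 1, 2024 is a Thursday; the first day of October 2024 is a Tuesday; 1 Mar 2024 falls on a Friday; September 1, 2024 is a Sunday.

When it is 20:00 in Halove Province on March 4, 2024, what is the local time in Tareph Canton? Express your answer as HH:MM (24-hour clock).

12:30

1 February 2024 is a Thursday, so the first Sunday is February 4.
1 October 2024 is a Tuesday, so the first Friday is October 4 and the second is October 11.
March 4, 2024 falls between 4 February and 11 October, so daylight saving is in effect and Halove Province is at UTC−03:30.
20:00 Halove Province + 3h30m = 23:30 UTC.
1 March 2024 is a Friday, so the first Sunday is March 3.
1 September 2024 is a Sunday, so the first Saturday is September 7 and the second is September 14.
At the standard offset (UTC+12:00), 23:30 UTC + 12h = 11:30 Tareph Canton standard time (rolling into the next day, 5 March 2024).
The standard-time date in Tareph Canton, March 5, 2024, lies within the daylight-saving period (3 March – 14 September), so Tareph Canton is on daylight time, UTC+13:00.
23:30 UTC + 13h = 12:30 Tareph Canton (rolling into the next day, 5 March 2024).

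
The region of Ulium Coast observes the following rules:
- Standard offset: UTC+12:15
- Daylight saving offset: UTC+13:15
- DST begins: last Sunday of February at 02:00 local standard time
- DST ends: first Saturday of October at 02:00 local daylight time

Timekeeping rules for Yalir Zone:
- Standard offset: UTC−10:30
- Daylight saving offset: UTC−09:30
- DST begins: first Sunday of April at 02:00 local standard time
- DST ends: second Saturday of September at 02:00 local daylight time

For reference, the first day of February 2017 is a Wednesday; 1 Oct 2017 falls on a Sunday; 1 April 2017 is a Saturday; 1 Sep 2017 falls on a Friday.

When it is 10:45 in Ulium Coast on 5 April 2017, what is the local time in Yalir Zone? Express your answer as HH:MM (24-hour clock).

1 February 2017 is a Wednesday, so Sundays fall on 5, 12, 19, 26; the last is February 26.
1 October 2017 is a Sunday, so the first Saturday is October 7.
5 April 2017 falls between 26 February and 7 October, so daylight saving is in effect and Ulium Coast is at UTC+13:15.
10:45 Ulium Coast − 13h15m = 21:30 UTC (rolling into the previous day, 4 April 2017).
1 April 2017 is a Saturday, so the first Sunday is April 2.
1 September 2017 is a Friday, so the first Saturday is September 2 and the second is September 9.
At the standard offset (UTC−10:30), 21:30 UTC − 10h30m = 11:00 Yalir Zone standard time.
Daylight saving runs 2 April – 9 September; the standard-time date in Yalir Zone, 4 April 2017, is inside that window, so Yalir Zone is at UTC−09:30.
21:30 UTC − 9h30m = 12:00 Yalir Zone.

12:00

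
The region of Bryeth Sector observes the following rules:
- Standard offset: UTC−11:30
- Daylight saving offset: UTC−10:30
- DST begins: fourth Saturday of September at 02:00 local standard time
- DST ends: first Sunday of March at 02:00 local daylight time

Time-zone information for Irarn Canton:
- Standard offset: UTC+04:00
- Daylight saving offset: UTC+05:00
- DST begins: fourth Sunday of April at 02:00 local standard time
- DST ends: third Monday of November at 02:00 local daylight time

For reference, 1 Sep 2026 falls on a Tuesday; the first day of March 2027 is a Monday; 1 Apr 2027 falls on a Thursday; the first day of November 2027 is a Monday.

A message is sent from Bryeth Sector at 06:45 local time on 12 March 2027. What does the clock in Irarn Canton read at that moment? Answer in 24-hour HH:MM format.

22:15

1 September 2026 is a Tuesday, so the first Saturday is September 5 and the fourth is September 26.
1 March 2027 is a Monday, so the first Sunday is March 7.
12 March 2027 does not fall between 26 September 2026 and 7 March 2027, so daylight saving is not in effect and Bryeth Sector is at UTC−11:30.
06:45 Bryeth Sector + 11h30m = 18:15 UTC.
1 April 2027 is a Thursday, so the first Sunday is April 4 and the fourth is April 25.
1 November 2027 is a Monday, so the first Monday is November 1 and the third is November 15.
At the standard offset (UTC+04:00), 18:15 UTC + 4h = 22:15 Irarn Canton standard time.
Daylight saving runs 25 April – 15 November; the standard-time date in Irarn Canton, 12 March 2027, is outside that window, so Irarn Canton is on standard time at UTC+04:00.
18:15 UTC + 4h = 22:15 Irarn Canton.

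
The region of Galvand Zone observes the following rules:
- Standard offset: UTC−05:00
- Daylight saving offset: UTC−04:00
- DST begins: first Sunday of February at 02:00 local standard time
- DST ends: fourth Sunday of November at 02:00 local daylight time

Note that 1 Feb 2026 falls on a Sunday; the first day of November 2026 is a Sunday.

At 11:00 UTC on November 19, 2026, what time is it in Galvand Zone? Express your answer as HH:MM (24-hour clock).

1 February 2026 is a Sunday, so the first Sunday is February 1.
1 November 2026 is a Sunday, so the first Sunday is November 1 and the fourth is November 22.
At the standard offset (UTC−05:00), 11:00 UTC − 5h = 06:00 Galvand Zone standard time.
The standard-time date in Galvand Zone, November 19, 2026, falls between 1 February and 22 November, so daylight saving is in effect and Galvand Zone is at UTC−04:00.
11:00 UTC − 4h = 07:00 local.

07:00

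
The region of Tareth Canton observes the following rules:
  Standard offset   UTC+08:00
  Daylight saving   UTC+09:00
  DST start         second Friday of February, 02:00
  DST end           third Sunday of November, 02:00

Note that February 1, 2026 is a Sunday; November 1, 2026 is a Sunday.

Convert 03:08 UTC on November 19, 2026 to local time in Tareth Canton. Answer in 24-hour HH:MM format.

1 February 2026 is a Sunday, so the first Friday is February 6 and the second is February 13.
1 November 2026 is a Sunday, so the first Sunday is November 1 and the third is November 15.
At the standard offset (UTC+08:00), 03:08 UTC + 8h = 11:08 Tareth Canton standard time.
The standard-time date in Tareth Canton, November 19, 2026, does not fall between 13 February and 15 November, so daylight saving is not in effect and Tareth Canton is at UTC+08:00.
03:08 UTC + 8h = 11:08 local.

11:08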